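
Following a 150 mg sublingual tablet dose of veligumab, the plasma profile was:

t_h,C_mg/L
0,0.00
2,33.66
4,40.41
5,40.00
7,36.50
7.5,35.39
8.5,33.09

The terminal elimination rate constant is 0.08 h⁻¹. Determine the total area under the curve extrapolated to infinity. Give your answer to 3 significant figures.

AUC = 690 mg/L·h

Trapezoidal AUC_0→8.5:
  [0→2]: (0.00+33.66)/2 × 2 = 33.66
  [2→4]: (33.66+40.41)/2 × 2 = 74.07
  [4→5]: (40.41+40.00)/2 × 1 = 40.205
  [5→7]: (40.00+36.50)/2 × 2 = 76.5
  [7→7.5]: (36.50+35.39)/2 × 0.5 = 17.9725
  [7.5→8.5]: (35.39+33.09)/2 × 1 = 34.24
  Sum = 276.6475 mg/L·h
Extrapolated tail: C_last / k_e = 33.09 / 0.08 = 413.625
AUC_0→∞ = 276.6475 + 413.625 = 690.2725 mg/L·h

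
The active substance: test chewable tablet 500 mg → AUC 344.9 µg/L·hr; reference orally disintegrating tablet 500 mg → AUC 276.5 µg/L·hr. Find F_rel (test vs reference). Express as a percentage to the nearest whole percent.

F_rel = (AUC_test/D_test) / (AUC_ref/D_ref)
      = (344.9/500) / (276.5/500)
      = 0.6898 / 0.553 = 1.2474 = 124.74%

F_rel = 125%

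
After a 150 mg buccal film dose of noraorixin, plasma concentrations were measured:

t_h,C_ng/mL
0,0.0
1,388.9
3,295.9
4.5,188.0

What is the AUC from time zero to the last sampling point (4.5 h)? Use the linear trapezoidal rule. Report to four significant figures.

Trapezoidal AUC_0→4.5:
  [0→1]: (0.0+388.9)/2 × 1 = 194.45
  [1→3]: (388.9+295.9)/2 × 2 = 684.8
  [3→4.5]: (295.9+188.0)/2 × 1.5 = 362.925
  Sum = 1242.175 ng/mL·h

AUC = 1242 ng/mL·h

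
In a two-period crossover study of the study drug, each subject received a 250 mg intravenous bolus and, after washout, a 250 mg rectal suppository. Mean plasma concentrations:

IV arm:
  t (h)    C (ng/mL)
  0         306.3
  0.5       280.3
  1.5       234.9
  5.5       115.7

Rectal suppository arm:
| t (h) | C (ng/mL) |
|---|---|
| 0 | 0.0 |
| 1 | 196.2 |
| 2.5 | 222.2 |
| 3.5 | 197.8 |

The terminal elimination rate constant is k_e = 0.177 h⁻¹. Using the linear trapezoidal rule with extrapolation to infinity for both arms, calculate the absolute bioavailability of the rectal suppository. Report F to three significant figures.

F = 0.989

Trapezoidal AUC_0→5.5 (IV):
  [0→0.5]: (306.3+280.3)/2 × 0.5 = 146.65
  [0.5→1.5]: (280.3+234.9)/2 × 1 = 257.6
  [1.5→5.5]: (234.9+115.7)/2 × 4 = 701.2
  Sum = 1105.45 ng/mL·h
IV tail: 115.7/0.177 = 653.672; AUC_iv,0→∞ = 1105.45 + 653.672 = 1759.122 ng/mL·h
Trapezoidal AUC_0→3.5 (rectal suppository):
  [0→1]: (0.0+196.2)/2 × 1 = 98.1
  [1→2.5]: (196.2+222.2)/2 × 1.5 = 313.8
  [2.5→3.5]: (222.2+197.8)/2 × 1 = 210.0
  Sum = 621.9 ng/mL·h
rectal suppository tail: 197.8/0.177 = 1117.514; AUC_ev,0→∞ = 621.9 + 1117.514 = 1739.414 ng/mL·h
F = (AUC_ev/D_ev)/(AUC_iv/D_iv) = (1739.414/250)/(1759.122/250) = 6.957656/7.036488 = 0.9888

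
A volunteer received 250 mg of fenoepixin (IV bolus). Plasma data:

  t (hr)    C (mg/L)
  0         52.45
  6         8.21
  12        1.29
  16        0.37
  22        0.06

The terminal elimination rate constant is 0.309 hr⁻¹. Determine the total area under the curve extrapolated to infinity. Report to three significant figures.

AUC = 215 mg/L·hr

Trapezoidal AUC_0→22:
  [0→6]: (52.45+8.21)/2 × 6 = 181.98
  [6→12]: (8.21+1.29)/2 × 6 = 28.5
  [12→16]: (1.29+0.37)/2 × 4 = 3.32
  [16→22]: (0.37+0.06)/2 × 6 = 1.29
  Sum = 215.09 mg/L·hr
Extrapolated tail: C_last / k_e = 0.06 / 0.309 = 0.194
AUC_0→∞ = 215.09 + 0.194 = 215.284 mg/L·hr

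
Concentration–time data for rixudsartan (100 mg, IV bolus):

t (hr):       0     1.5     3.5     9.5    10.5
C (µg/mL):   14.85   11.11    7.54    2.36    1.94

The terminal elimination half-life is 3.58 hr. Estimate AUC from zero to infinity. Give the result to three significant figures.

Trapezoidal AUC_0→10.5:
  [0→1.5]: (14.85+11.11)/2 × 1.5 = 19.47
  [1.5→3.5]: (11.11+7.54)/2 × 2 = 18.65
  [3.5→9.5]: (7.54+2.36)/2 × 6 = 29.7
  [9.5→10.5]: (2.36+1.94)/2 × 1 = 2.15
  Sum = 69.97 µg/mL·hr
k_e = ln2 / t½ = 0.693147 / 3.58 = 0.1936 hr^-1
Extrapolated tail: C_last / k_e = 1.94 / 0.1936 = 10.021
AUC_0→∞ = 69.97 + 10.021 = 79.991 µg/mL·hr

AUC = 80.0 µg/mL·hr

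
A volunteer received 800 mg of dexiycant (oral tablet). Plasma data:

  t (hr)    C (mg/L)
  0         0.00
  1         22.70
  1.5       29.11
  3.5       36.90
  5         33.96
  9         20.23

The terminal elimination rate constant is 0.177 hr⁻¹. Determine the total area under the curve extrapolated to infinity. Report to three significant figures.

AUC = 366 mg/L·hr

Trapezoidal AUC_0→9:
  [0→1]: (0.00+22.70)/2 × 1 = 11.35
  [1→1.5]: (22.70+29.11)/2 × 0.5 = 12.9525
  [1.5→3.5]: (29.11+36.90)/2 × 2 = 66.01
  [3.5→5]: (36.90+33.96)/2 × 1.5 = 53.145
  [5→9]: (33.96+20.23)/2 × 4 = 108.38
  Sum = 251.8375 mg/L·hr
Extrapolated tail: C_last / k_e = 20.23 / 0.177 = 114.294
AUC_0→∞ = 251.8375 + 114.294 = 366.1315 mg/L·hr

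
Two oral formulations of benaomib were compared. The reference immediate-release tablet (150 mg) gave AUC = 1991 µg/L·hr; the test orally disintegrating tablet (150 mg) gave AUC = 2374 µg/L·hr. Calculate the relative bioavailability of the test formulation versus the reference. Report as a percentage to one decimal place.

F_rel = 119.2%

F_rel = (AUC_test/D_test) / (AUC_ref/D_ref)
      = (2374/150) / (1991/150)
      = 15.8267 / 13.2733 = 1.1924 = 119.24%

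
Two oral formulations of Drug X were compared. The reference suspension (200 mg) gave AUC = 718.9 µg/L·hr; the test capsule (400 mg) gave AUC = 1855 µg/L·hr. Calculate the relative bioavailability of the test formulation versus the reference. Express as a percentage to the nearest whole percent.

F_rel = (AUC_test/D_test) / (AUC_ref/D_ref)
      = (1855/400) / (718.9/200)
      = 4.6375 / 3.5945 = 1.2902 = 129.02%

F_rel = 129%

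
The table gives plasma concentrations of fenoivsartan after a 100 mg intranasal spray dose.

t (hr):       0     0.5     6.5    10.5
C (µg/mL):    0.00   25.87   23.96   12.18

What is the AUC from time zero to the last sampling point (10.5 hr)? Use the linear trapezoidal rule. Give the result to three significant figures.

Trapezoidal AUC_0→10.5:
  [0→0.5]: (0.00+25.87)/2 × 0.5 = 6.4675
  [0.5→6.5]: (25.87+23.96)/2 × 6 = 149.49
  [6.5→10.5]: (23.96+12.18)/2 × 4 = 72.28
  Sum = 228.2375 µg/mL·hr

AUC = 228 µg/mL·hr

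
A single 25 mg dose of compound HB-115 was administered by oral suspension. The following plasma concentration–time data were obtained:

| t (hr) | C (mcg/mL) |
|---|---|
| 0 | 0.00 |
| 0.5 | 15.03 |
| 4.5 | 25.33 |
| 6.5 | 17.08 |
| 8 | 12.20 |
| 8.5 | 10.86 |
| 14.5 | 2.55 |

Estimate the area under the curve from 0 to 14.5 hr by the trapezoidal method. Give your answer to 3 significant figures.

AUC = 195 mcg/mL·hr

Trapezoidal AUC_0→14.5:
  [0→0.5]: (0.00+15.03)/2 × 0.5 = 3.7575
  [0.5→4.5]: (15.03+25.33)/2 × 4 = 80.72
  [4.5→6.5]: (25.33+17.08)/2 × 2 = 42.41
  [6.5→8]: (17.08+12.20)/2 × 1.5 = 21.96
  [8→8.5]: (12.20+10.86)/2 × 0.5 = 5.765
  [8.5→14.5]: (10.86+2.55)/2 × 6 = 40.23
  Sum = 194.8425 mcg/mL·hr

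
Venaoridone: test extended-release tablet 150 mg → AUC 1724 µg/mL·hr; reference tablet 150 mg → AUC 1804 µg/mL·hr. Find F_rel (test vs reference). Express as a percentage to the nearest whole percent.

F_rel = (AUC_test/D_test) / (AUC_ref/D_ref)
      = (1724/150) / (1804/150)
      = 11.4933 / 12.0267 = 0.9556 = 95.56%

F_rel = 96%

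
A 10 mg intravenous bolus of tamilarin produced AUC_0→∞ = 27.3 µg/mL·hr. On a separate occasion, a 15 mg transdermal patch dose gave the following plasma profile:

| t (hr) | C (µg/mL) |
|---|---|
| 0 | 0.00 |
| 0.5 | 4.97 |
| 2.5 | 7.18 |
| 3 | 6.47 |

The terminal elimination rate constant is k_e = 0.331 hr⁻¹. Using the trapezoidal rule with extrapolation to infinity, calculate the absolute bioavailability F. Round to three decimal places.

Trapezoidal AUC_0→3 (transdermal patch):
  [0→0.5]: (0.00+4.97)/2 × 0.5 = 1.2425
  [0.5→2.5]: (4.97+7.18)/2 × 2 = 12.15
  [2.5→3]: (7.18+6.47)/2 × 0.5 = 3.4125
  Sum = 16.805 µg/mL·hr
Tail: C_last/k_e = 6.47/0.331 = 19.547
AUC_0→∞ (transdermal patch) = 16.805 + 19.547 = 36.352 µg/mL·hr
F = (AUC_ev/D_ev)/(AUC_iv/D_iv) = (36.352/15)/(27.3/10) = 2.42347/2.73 = 0.8877

F = 0.888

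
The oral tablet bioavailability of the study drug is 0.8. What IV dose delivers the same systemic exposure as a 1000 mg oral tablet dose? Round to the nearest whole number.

Systemic exposure from an extravascular dose = F × D_ev, so the equivalent IV dose is F × D_ev.
D_iv = F × D_ev = 0.8 × 1000 = 800 mg

D_iv = 800 mg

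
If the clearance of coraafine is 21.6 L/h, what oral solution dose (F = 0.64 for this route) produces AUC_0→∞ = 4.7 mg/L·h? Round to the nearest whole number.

Dose = CL × AUC_0→∞ / F
     = 21.6 × 4.7 / 0.64 = 158.625 mg

Dose = 159 mg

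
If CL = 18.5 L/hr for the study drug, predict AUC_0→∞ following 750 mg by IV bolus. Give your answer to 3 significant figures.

AUC_0→∞ = Dose_iv / CL
        = 750 / 18.5 = 40.5405 mg/L·hr

AUC = 40.5 mg/L·hr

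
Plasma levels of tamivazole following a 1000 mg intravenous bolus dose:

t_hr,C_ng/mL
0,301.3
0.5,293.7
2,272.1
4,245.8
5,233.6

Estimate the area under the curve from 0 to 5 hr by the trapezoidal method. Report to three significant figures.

AUC = 1330 ng/mL·hr

Trapezoidal AUC_0→5:
  [0→0.5]: (301.3+293.7)/2 × 0.5 = 148.75
  [0.5→2]: (293.7+272.1)/2 × 1.5 = 424.35
  [2→4]: (272.1+245.8)/2 × 2 = 517.9
  [4→5]: (245.8+233.6)/2 × 1 = 239.7
  Sum = 1330.7 ng/mL·hr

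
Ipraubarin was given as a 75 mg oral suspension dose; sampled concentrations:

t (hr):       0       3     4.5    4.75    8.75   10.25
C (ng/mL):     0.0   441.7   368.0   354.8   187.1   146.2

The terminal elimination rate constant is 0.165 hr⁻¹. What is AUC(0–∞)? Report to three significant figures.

AUC = 3580 ng/mL·hr

Trapezoidal AUC_0→10.25:
  [0→3]: (0.0+441.7)/2 × 3 = 662.55
  [3→4.5]: (441.7+368.0)/2 × 1.5 = 607.275
  [4.5→4.75]: (368.0+354.8)/2 × 0.25 = 90.35
  [4.75→8.75]: (354.8+187.1)/2 × 4 = 1083.8
  [8.75→10.25]: (187.1+146.2)/2 × 1.5 = 249.975
  Sum = 2693.95 ng/mL·hr
Extrapolated tail: C_last / k_e = 146.2 / 0.165 = 886.061
AUC_0→∞ = 2693.95 + 886.061 = 3580.011 ng/mL·hr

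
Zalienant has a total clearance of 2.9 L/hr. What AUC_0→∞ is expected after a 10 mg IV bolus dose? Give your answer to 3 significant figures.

AUC_0→∞ = Dose_iv / CL
        = 10 / 2.9 = 3.44828 mg/L·hr

AUC = 3.45 mg/L·hr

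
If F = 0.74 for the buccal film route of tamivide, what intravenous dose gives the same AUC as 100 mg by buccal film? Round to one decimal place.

D_iv = 74.0 mg

Systemic exposure from an extravascular dose = F × D_ev, so the equivalent IV dose is F × D_ev.
D_iv = F × D_ev = 0.74 × 100 = 74 mg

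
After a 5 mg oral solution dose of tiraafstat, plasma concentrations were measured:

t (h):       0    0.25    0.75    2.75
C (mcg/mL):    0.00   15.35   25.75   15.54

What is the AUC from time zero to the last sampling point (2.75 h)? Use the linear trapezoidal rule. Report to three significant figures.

AUC = 53.5 mcg/mL·h

Trapezoidal AUC_0→2.75:
  [0→0.25]: (0.00+15.35)/2 × 0.25 = 1.91875
  [0.25→0.75]: (15.35+25.75)/2 × 0.5 = 10.275
  [0.75→2.75]: (25.75+15.54)/2 × 2 = 41.29
  Sum = 53.48375 mcg/mL·h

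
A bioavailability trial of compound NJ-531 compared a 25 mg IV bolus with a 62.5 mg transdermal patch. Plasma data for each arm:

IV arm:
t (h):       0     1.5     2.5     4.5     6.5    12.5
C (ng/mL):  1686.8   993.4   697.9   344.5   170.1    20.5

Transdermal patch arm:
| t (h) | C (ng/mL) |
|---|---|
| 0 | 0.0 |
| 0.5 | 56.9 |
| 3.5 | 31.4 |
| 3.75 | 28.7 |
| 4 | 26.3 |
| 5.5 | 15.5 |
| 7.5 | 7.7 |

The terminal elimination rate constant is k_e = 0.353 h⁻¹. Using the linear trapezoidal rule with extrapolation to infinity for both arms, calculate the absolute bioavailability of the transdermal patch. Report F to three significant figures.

F = 0.0188

Trapezoidal AUC_0→12.5 (IV):
  [0→1.5]: (1686.8+993.4)/2 × 1.5 = 2010.15
  [1.5→2.5]: (993.4+697.9)/2 × 1 = 845.65
  [2.5→4.5]: (697.9+344.5)/2 × 2 = 1042.4
  [4.5→6.5]: (344.5+170.1)/2 × 2 = 514.6
  [6.5→12.5]: (170.1+20.5)/2 × 6 = 571.8
  Sum = 4984.6 ng/mL·h
IV tail: 20.5/0.353 = 58.074; AUC_iv,0→∞ = 4984.6 + 58.074 = 5042.674 ng/mL·h
Trapezoidal AUC_0→7.5 (transdermal patch):
  [0→0.5]: (0.0+56.9)/2 × 0.5 = 14.225
  [0.5→3.5]: (56.9+31.4)/2 × 3 = 132.45
  [3.5→3.75]: (31.4+28.7)/2 × 0.25 = 7.5125
  [3.75→4]: (28.7+26.3)/2 × 0.25 = 6.875
  [4→5.5]: (26.3+15.5)/2 × 1.5 = 31.35
  [5.5→7.5]: (15.5+7.7)/2 × 2 = 23.2
  Sum = 215.6125 ng/mL·h
transdermal patch tail: 7.7/0.353 = 21.813; AUC_ev,0→∞ = 215.6125 + 21.813 = 237.4255 ng/mL·h
F = (AUC_ev/D_ev)/(AUC_iv/D_iv) = (237.4255/62.5)/(5042.674/25) = 3.798808/201.70696 = 0.0188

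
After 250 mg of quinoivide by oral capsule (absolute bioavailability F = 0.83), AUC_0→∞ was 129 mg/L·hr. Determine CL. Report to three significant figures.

CL = F × Dose / AUC_0→∞
   = 0.83 × 250 / 129 = 1.60853 L/hr

CL = 1.61 L/hr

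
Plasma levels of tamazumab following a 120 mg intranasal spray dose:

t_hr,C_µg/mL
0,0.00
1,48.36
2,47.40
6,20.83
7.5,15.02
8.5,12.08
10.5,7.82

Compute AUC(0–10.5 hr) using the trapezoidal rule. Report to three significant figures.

AUC = 269 µg/mL·hr

Trapezoidal AUC_0→10.5:
  [0→1]: (0.00+48.36)/2 × 1 = 24.18
  [1→2]: (48.36+47.40)/2 × 1 = 47.88
  [2→6]: (47.40+20.83)/2 × 4 = 136.46
  [6→7.5]: (20.83+15.02)/2 × 1.5 = 26.8875
  [7.5→8.5]: (15.02+12.08)/2 × 1 = 13.55
  [8.5→10.5]: (12.08+7.82)/2 × 2 = 19.9
  Sum = 268.8575 µg/mL·hr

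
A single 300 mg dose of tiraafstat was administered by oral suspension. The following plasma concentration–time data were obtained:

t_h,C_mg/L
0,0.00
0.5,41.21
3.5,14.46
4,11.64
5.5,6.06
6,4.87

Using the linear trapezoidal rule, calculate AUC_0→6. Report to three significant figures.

AUC = 116 mg/L·h

Trapezoidal AUC_0→6:
  [0→0.5]: (0.00+41.21)/2 × 0.5 = 10.3025
  [0.5→3.5]: (41.21+14.46)/2 × 3 = 83.505
  [3.5→4]: (14.46+11.64)/2 × 0.5 = 6.525
  [4→5.5]: (11.64+6.06)/2 × 1.5 = 13.275
  [5.5→6]: (6.06+4.87)/2 × 0.5 = 2.7325
  Sum = 116.34 mg/L·h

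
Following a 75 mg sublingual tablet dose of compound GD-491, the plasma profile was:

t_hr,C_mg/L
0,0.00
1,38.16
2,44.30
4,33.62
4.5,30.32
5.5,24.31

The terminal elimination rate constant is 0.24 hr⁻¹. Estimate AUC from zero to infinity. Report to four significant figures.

Trapezoidal AUC_0→5.5:
  [0→1]: (0.00+38.16)/2 × 1 = 19.08
  [1→2]: (38.16+44.30)/2 × 1 = 41.23
  [2→4]: (44.30+33.62)/2 × 2 = 77.92
  [4→4.5]: (33.62+30.32)/2 × 0.5 = 15.985
  [4.5→5.5]: (30.32+24.31)/2 × 1 = 27.315
  Sum = 181.53 mg/L·hr
Extrapolated tail: C_last / k_e = 24.31 / 0.24 = 101.292
AUC_0→∞ = 181.53 + 101.292 = 282.822 mg/L·hr

AUC = 282.8 mg/L·hr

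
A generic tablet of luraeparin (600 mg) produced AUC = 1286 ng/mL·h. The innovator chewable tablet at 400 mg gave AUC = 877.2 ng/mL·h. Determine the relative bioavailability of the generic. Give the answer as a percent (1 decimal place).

F_rel = 97.7%

F_rel = (AUC_test/D_test) / (AUC_ref/D_ref)
      = (1286/600) / (877.2/400)
      = 2.14333 / 2.193 = 0.9774 = 97.74%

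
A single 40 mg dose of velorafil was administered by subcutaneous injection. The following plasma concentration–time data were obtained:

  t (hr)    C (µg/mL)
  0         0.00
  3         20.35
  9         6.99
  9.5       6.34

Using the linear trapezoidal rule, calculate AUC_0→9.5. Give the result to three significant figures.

AUC = 116 µg/mL·hr

Trapezoidal AUC_0→9.5:
  [0→3]: (0.00+20.35)/2 × 3 = 30.525
  [3→9]: (20.35+6.99)/2 × 6 = 82.02
  [9→9.5]: (6.99+6.34)/2 × 0.5 = 3.3325
  Sum = 115.8775 µg/mL·hr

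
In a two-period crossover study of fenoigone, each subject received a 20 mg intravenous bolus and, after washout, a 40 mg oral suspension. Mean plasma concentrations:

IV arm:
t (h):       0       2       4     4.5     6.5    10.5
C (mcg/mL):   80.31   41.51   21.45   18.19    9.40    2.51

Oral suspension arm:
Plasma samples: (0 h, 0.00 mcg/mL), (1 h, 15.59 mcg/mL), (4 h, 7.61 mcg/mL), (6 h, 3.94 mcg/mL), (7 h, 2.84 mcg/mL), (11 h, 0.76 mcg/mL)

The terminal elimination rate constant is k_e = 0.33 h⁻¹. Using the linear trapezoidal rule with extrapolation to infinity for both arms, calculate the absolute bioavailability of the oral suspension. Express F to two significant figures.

F = 0.13

Trapezoidal AUC_0→10.5 (IV):
  [0→2]: (80.31+41.51)/2 × 2 = 121.82
  [2→4]: (41.51+21.45)/2 × 2 = 62.96
  [4→4.5]: (21.45+18.19)/2 × 0.5 = 9.91
  [4.5→6.5]: (18.19+9.40)/2 × 2 = 27.59
  [6.5→10.5]: (9.40+2.51)/2 × 4 = 23.82
  Sum = 246.1 mcg/mL·h
IV tail: 2.51/0.33 = 7.606; AUC_iv,0→∞ = 246.1 + 7.606 = 253.706 mcg/mL·h
Trapezoidal AUC_0→11 (oral suspension):
  [0→1]: (0.00+15.59)/2 × 1 = 7.795
  [1→4]: (15.59+7.61)/2 × 3 = 34.8
  [4→6]: (7.61+3.94)/2 × 2 = 11.55
  [6→7]: (3.94+2.84)/2 × 1 = 3.39
  [7→11]: (2.84+0.76)/2 × 4 = 7.2
  Sum = 64.735 mcg/mL·h
oral suspension tail: 0.76/0.33 = 2.303; AUC_ev,0→∞ = 64.735 + 2.303 = 67.038 mcg/mL·h
F = (AUC_ev/D_ev)/(AUC_iv/D_iv) = (67.038/40)/(253.706/20) = 1.67595/12.6853 = 0.1321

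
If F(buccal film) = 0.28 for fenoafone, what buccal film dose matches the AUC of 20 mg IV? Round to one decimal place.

For equal systemic exposure: F × D_ev = D_iv
D_ev = D_iv / F = 20 / 0.28 = 71.4286 mg

D_buccal = 71.4 mg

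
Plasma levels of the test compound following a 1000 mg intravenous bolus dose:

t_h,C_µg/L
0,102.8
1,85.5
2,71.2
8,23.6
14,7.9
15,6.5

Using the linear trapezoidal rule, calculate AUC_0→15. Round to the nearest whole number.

AUC = 559 µg/L·h

Trapezoidal AUC_0→15:
  [0→1]: (102.8+85.5)/2 × 1 = 94.15
  [1→2]: (85.5+71.2)/2 × 1 = 78.35
  [2→8]: (71.2+23.6)/2 × 6 = 284.4
  [8→14]: (23.6+7.9)/2 × 6 = 94.5
  [14→15]: (7.9+6.5)/2 × 1 = 7.2
  Sum = 558.6 µg/L·h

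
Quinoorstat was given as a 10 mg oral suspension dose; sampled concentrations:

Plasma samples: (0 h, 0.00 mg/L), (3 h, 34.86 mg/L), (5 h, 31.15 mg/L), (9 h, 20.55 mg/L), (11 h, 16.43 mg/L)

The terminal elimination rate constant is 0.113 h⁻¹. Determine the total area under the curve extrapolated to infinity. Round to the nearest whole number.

Trapezoidal AUC_0→11:
  [0→3]: (0.00+34.86)/2 × 3 = 52.29
  [3→5]: (34.86+31.15)/2 × 2 = 66.01
  [5→9]: (31.15+20.55)/2 × 4 = 103.4
  [9→11]: (20.55+16.43)/2 × 2 = 36.98
  Sum = 258.68 mg/L·h
Extrapolated tail: C_last / k_e = 16.43 / 0.113 = 145.398
AUC_0→∞ = 258.68 + 145.398 = 404.078 mg/L·h

AUC = 404 mg/L·h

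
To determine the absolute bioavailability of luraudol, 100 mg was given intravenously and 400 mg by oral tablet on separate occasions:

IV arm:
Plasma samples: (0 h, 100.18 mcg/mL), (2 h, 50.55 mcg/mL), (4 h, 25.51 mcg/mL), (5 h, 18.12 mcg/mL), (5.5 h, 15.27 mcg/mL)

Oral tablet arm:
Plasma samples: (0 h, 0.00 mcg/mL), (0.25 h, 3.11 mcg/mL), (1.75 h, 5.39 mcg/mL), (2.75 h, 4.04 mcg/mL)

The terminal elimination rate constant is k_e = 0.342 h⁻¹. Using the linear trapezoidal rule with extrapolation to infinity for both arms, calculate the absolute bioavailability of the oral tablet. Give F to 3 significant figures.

Trapezoidal AUC_0→5.5 (IV):
  [0→2]: (100.18+50.55)/2 × 2 = 150.73
  [2→4]: (50.55+25.51)/2 × 2 = 76.06
  [4→5]: (25.51+18.12)/2 × 1 = 21.815
  [5→5.5]: (18.12+15.27)/2 × 0.5 = 8.3475
  Sum = 256.9525 mcg/mL·h
IV tail: 15.27/0.342 = 44.649; AUC_iv,0→∞ = 256.9525 + 44.649 = 301.6015 mcg/mL·h
Trapezoidal AUC_0→2.75 (oral tablet):
  [0→0.25]: (0.00+3.11)/2 × 0.25 = 0.38875
  [0.25→1.75]: (3.11+5.39)/2 × 1.5 = 6.375
  [1.75→2.75]: (5.39+4.04)/2 × 1 = 4.715
  Sum = 11.47875 mcg/mL·h
oral tablet tail: 4.04/0.342 = 11.813; AUC_ev,0→∞ = 11.47875 + 11.813 = 23.29175 mcg/mL·h
F = (AUC_ev/D_ev)/(AUC_iv/D_iv) = (23.29175/400)/(301.6015/100) = 0.058229375/3.016015 = 0.0193

F = 0.0193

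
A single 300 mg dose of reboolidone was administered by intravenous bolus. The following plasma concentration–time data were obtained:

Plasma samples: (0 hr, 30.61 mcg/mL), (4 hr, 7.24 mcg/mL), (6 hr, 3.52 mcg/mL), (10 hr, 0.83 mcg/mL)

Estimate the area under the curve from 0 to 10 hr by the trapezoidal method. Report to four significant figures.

AUC = 95.16 mcg/mL·hr

Trapezoidal AUC_0→10:
  [0→4]: (30.61+7.24)/2 × 4 = 75.7
  [4→6]: (7.24+3.52)/2 × 2 = 10.76
  [6→10]: (3.52+0.83)/2 × 4 = 8.7
  Sum = 95.16 mcg/mL·hr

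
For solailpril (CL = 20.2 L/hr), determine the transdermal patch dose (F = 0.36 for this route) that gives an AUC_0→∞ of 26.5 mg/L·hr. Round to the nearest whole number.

Dose = CL × AUC_0→∞ / F
     = 20.2 × 26.5 / 0.36 = 1486.94 mg

Dose = 1487 mg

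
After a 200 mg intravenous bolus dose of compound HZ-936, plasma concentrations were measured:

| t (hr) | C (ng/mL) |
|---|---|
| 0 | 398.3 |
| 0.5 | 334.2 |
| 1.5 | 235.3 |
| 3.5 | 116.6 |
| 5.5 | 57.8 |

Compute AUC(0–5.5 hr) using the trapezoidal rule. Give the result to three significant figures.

Trapezoidal AUC_0→5.5:
  [0→0.5]: (398.3+334.2)/2 × 0.5 = 183.125
  [0.5→1.5]: (334.2+235.3)/2 × 1 = 284.75
  [1.5→3.5]: (235.3+116.6)/2 × 2 = 351.9
  [3.5→5.5]: (116.6+57.8)/2 × 2 = 174.4
  Sum = 994.175 ng/mL·hr

AUC = 994 ng/mL·hr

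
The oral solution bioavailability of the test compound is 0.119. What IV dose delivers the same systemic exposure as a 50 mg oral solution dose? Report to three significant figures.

D_iv = 5.95 mg

Systemic exposure from an extravascular dose = F × D_ev, so the equivalent IV dose is F × D_ev.
D_iv = F × D_ev = 0.119 × 50 = 5.95 mg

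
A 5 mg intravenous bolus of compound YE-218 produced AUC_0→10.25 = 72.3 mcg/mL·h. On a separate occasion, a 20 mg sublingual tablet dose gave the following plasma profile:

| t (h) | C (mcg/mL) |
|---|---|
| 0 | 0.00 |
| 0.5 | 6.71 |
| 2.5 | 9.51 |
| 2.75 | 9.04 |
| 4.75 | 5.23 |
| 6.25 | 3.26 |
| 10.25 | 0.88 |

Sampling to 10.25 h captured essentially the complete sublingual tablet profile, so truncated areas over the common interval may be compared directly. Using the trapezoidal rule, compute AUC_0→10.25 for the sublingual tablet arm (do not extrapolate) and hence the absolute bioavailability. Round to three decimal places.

Trapezoidal AUC_0→10.25 (sublingual tablet):
  [0→0.5]: (0.00+6.71)/2 × 0.5 = 1.6775
  [0.5→2.5]: (6.71+9.51)/2 × 2 = 16.22
  [2.5→2.75]: (9.51+9.04)/2 × 0.25 = 2.31875
  [2.75→4.75]: (9.04+5.23)/2 × 2 = 14.27
  [4.75→6.25]: (5.23+3.26)/2 × 1.5 = 6.3675
  [6.25→10.25]: (3.26+0.88)/2 × 4 = 8.28
  Sum = 49.13375 mcg/mL·h
F = (AUC_ev/D_ev)/(AUC_iv/D_iv) = (49.13375/20)/(72.3/5) = 2.4566875/14.46 = 0.1699

F = 0.170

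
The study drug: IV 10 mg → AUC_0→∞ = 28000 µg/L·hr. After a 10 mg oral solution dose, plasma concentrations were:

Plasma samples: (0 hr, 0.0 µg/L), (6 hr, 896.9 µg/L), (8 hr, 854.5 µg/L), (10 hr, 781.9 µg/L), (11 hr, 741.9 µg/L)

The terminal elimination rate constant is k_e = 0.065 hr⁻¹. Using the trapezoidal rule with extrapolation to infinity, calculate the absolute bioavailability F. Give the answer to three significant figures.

Trapezoidal AUC_0→11 (oral solution):
  [0→6]: (0.0+896.9)/2 × 6 = 2690.7
  [6→8]: (896.9+854.5)/2 × 2 = 1751.4
  [8→10]: (854.5+781.9)/2 × 2 = 1636.4
  [10→11]: (781.9+741.9)/2 × 1 = 761.9
  Sum = 6840.4 µg/L·hr
Tail: C_last/k_e = 741.9/0.065 = 11413.846
AUC_0→∞ (oral solution) = 6840.4 + 11413.846 = 18254.246 µg/L·hr
F = (AUC_ev/D_ev)/(AUC_iv/D_iv) = (18254.246/10)/(28000/10) = 1825.4246/2800 = 0.6519

F = 0.652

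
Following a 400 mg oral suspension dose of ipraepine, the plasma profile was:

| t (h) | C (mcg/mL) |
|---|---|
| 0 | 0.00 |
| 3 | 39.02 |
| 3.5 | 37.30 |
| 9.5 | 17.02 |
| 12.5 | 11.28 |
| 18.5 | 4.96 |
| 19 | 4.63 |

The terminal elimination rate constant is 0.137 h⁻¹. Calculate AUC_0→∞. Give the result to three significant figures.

AUC = 368 mcg/mL·h

Trapezoidal AUC_0→19:
  [0→3]: (0.00+39.02)/2 × 3 = 58.53
  [3→3.5]: (39.02+37.30)/2 × 0.5 = 19.08
  [3.5→9.5]: (37.30+17.02)/2 × 6 = 162.96
  [9.5→12.5]: (17.02+11.28)/2 × 3 = 42.45
  [12.5→18.5]: (11.28+4.96)/2 × 6 = 48.72
  [18.5→19]: (4.96+4.63)/2 × 0.5 = 2.3975
  Sum = 334.1375 mcg/mL·h
Extrapolated tail: C_last / k_e = 4.63 / 0.137 = 33.796
AUC_0→∞ = 334.1375 + 33.796 = 367.9335 mcg/mL·h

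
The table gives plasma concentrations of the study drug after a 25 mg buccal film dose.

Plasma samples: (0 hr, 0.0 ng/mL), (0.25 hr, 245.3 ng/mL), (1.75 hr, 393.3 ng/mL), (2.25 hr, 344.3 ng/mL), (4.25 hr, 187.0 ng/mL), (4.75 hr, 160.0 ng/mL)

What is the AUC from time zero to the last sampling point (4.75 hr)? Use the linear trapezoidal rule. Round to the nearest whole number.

Trapezoidal AUC_0→4.75:
  [0→0.25]: (0.0+245.3)/2 × 0.25 = 30.6625
  [0.25→1.75]: (245.3+393.3)/2 × 1.5 = 478.95
  [1.75→2.25]: (393.3+344.3)/2 × 0.5 = 184.4
  [2.25→4.25]: (344.3+187.0)/2 × 2 = 531.3
  [4.25→4.75]: (187.0+160.0)/2 × 0.5 = 86.75
  Sum = 1312.0625 ng/mL·hr

AUC = 1312 ng/mL·hr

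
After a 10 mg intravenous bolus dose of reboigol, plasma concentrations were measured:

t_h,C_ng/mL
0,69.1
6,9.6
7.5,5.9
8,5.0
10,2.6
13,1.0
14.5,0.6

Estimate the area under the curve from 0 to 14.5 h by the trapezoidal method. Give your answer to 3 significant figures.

Trapezoidal AUC_0→14.5:
  [0→6]: (69.1+9.6)/2 × 6 = 236.1
  [6→7.5]: (9.6+5.9)/2 × 1.5 = 11.625
  [7.5→8]: (5.9+5.0)/2 × 0.5 = 2.725
  [8→10]: (5.0+2.6)/2 × 2 = 7.6
  [10→13]: (2.6+1.0)/2 × 3 = 5.4
  [13→14.5]: (1.0+0.6)/2 × 1.5 = 1.2
  Sum = 264.65 ng/mL·h

AUC = 265 ng/mL·h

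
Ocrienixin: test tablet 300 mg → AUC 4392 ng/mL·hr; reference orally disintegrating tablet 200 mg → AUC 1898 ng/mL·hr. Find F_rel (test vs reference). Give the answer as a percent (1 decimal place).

F_rel = 154.3%

F_rel = (AUC_test/D_test) / (AUC_ref/D_ref)
      = (4392/300) / (1898/200)
      = 14.64 / 9.49 = 1.5427 = 154.27%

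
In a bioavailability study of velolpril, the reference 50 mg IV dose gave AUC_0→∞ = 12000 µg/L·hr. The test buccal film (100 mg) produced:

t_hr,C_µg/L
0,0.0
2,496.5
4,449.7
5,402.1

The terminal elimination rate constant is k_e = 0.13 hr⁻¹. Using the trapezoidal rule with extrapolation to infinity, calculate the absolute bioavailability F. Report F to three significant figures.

F = 0.207

Trapezoidal AUC_0→5 (buccal film):
  [0→2]: (0.0+496.5)/2 × 2 = 496.5
  [2→4]: (496.5+449.7)/2 × 2 = 946.2
  [4→5]: (449.7+402.1)/2 × 1 = 425.9
  Sum = 1868.6 µg/L·hr
Tail: C_last/k_e = 402.1/0.13 = 3093.077
AUC_0→∞ (buccal film) = 1868.6 + 3093.077 = 4961.677 µg/L·hr
F = (AUC_ev/D_ev)/(AUC_iv/D_iv) = (4961.677/100)/(12000/50) = 49.61677/240 = 0.2067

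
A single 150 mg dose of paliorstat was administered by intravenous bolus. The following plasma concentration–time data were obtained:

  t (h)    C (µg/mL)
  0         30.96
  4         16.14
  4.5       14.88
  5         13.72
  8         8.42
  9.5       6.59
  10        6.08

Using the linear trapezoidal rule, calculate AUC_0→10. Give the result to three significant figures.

Trapezoidal AUC_0→10:
  [0→4]: (30.96+16.14)/2 × 4 = 94.2
  [4→4.5]: (16.14+14.88)/2 × 0.5 = 7.755
  [4.5→5]: (14.88+13.72)/2 × 0.5 = 7.15
  [5→8]: (13.72+8.42)/2 × 3 = 33.21
  [8→9.5]: (8.42+6.59)/2 × 1.5 = 11.2575
  [9.5→10]: (6.59+6.08)/2 × 0.5 = 3.1675
  Sum = 156.74 µg/mL·h

AUC = 157 µg/mL·h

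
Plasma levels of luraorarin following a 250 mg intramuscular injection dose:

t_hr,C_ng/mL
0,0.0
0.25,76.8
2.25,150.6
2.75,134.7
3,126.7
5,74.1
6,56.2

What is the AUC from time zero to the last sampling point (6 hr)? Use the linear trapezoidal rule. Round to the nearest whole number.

Trapezoidal AUC_0→6:
  [0→0.25]: (0.0+76.8)/2 × 0.25 = 9.6
  [0.25→2.25]: (76.8+150.6)/2 × 2 = 227.4
  [2.25→2.75]: (150.6+134.7)/2 × 0.5 = 71.325
  [2.75→3]: (134.7+126.7)/2 × 0.25 = 32.675
  [3→5]: (126.7+74.1)/2 × 2 = 200.8
  [5→6]: (74.1+56.2)/2 × 1 = 65.15
  Sum = 606.95 ng/mL·hr

AUC = 607 ng/mL·hr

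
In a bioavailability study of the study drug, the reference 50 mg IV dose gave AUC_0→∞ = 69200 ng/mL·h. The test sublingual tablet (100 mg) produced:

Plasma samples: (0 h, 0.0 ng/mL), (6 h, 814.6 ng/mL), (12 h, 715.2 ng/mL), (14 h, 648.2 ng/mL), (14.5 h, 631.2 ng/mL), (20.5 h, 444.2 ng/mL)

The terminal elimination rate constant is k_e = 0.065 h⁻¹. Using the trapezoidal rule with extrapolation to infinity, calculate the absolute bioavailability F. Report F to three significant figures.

Trapezoidal AUC_0→20.5 (sublingual tablet):
  [0→6]: (0.0+814.6)/2 × 6 = 2443.8
  [6→12]: (814.6+715.2)/2 × 6 = 4589.4
  [12→14]: (715.2+648.2)/2 × 2 = 1363.4
  [14→14.5]: (648.2+631.2)/2 × 0.5 = 319.85
  [14.5→20.5]: (631.2+444.2)/2 × 6 = 3226.2
  Sum = 11942.65 ng/mL·h
Tail: C_last/k_e = 444.2/0.065 = 6833.846
AUC_0→∞ (sublingual tablet) = 11942.65 + 6833.846 = 18776.496 ng/mL·h
F = (AUC_ev/D_ev)/(AUC_iv/D_iv) = (18776.496/100)/(69200/50) = 187.76496/1384 = 0.1357

F = 0.136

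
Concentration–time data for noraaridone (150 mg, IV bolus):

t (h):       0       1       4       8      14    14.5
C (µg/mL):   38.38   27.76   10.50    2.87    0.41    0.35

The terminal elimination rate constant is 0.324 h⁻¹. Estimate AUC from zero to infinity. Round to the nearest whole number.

Trapezoidal AUC_0→14.5:
  [0→1]: (38.38+27.76)/2 × 1 = 33.07
  [1→4]: (27.76+10.50)/2 × 3 = 57.39
  [4→8]: (10.50+2.87)/2 × 4 = 26.74
  [8→14]: (2.87+0.41)/2 × 6 = 9.84
  [14→14.5]: (0.41+0.35)/2 × 0.5 = 0.19
  Sum = 127.23 µg/mL·h
Extrapolated tail: C_last / k_e = 0.35 / 0.324 = 1.080
AUC_0→∞ = 127.23 + 1.080 = 128.31 µg/mL·h

AUC = 128 µg/mL·h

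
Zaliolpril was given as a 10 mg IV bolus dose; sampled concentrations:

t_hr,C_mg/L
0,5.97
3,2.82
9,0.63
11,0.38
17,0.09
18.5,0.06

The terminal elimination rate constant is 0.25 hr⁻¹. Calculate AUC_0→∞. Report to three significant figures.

AUC = 26.3 mg/L·hr

Trapezoidal AUC_0→18.5:
  [0→3]: (5.97+2.82)/2 × 3 = 13.185
  [3→9]: (2.82+0.63)/2 × 6 = 10.35
  [9→11]: (0.63+0.38)/2 × 2 = 1.01
  [11→17]: (0.38+0.09)/2 × 6 = 1.41
  [17→18.5]: (0.09+0.06)/2 × 1.5 = 0.1125
  Sum = 26.0675 mg/L·hr
Extrapolated tail: C_last / k_e = 0.06 / 0.25 = 0.240
AUC_0→∞ = 26.0675 + 0.240 = 26.3075 mg/L·hr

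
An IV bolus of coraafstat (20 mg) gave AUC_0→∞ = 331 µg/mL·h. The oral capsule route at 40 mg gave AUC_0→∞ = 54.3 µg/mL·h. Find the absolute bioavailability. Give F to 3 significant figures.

F = 0.0820

F = (AUC_ev / D_ev) / (AUC_iv / D_iv)
  = (54.3/40) / (331/20)
  = 1.3575 / 16.55 = 0.0820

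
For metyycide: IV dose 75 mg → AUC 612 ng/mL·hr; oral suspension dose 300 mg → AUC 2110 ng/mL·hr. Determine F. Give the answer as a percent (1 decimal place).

F = 86.2%

F = (AUC_ev / D_ev) / (AUC_iv / D_iv)
  = (2110/300) / (612/75)
  = 7.03333 / 8.16 = 0.8619
  = 86.19%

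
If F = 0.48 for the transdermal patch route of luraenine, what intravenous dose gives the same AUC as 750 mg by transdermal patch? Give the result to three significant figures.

Systemic exposure from an extravascular dose = F × D_ev, so the equivalent IV dose is F × D_ev.
D_iv = F × D_ev = 0.48 × 750 = 360 mg

D_iv = 360 mg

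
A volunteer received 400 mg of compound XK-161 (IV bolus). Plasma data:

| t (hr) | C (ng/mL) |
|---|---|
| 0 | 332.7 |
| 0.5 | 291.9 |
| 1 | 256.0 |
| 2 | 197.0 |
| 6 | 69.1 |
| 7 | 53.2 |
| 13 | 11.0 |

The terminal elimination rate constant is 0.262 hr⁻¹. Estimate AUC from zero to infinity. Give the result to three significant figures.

AUC = 1350 ng/mL·hr

Trapezoidal AUC_0→13:
  [0→0.5]: (332.7+291.9)/2 × 0.5 = 156.15
  [0.5→1]: (291.9+256.0)/2 × 0.5 = 136.975
  [1→2]: (256.0+197.0)/2 × 1 = 226.5
  [2→6]: (197.0+69.1)/2 × 4 = 532.2
  [6→7]: (69.1+53.2)/2 × 1 = 61.15
  [7→13]: (53.2+11.0)/2 × 6 = 192.6
  Sum = 1305.575 ng/mL·hr
Extrapolated tail: C_last / k_e = 11.0 / 0.262 = 41.985
AUC_0→∞ = 1305.575 + 41.985 = 1347.56 ng/mL·hr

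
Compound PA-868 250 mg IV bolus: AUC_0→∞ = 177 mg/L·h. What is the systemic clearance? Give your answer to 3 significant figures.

CL = Dose_iv / AUC_0→∞
   = 250 / 177 = 1.41243 L/h

CL = 1.41 L/h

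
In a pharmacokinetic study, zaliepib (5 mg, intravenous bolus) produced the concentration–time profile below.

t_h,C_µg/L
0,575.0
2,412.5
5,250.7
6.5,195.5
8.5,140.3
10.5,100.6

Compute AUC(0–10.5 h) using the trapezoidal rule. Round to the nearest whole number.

AUC = 2894 µg/L·h

Trapezoidal AUC_0→10.5:
  [0→2]: (575.0+412.5)/2 × 2 = 987.5
  [2→5]: (412.5+250.7)/2 × 3 = 994.8
  [5→6.5]: (250.7+195.5)/2 × 1.5 = 334.65
  [6.5→8.5]: (195.5+140.3)/2 × 2 = 335.8
  [8.5→10.5]: (140.3+100.6)/2 × 2 = 240.9
  Sum = 2893.65 µg/L·h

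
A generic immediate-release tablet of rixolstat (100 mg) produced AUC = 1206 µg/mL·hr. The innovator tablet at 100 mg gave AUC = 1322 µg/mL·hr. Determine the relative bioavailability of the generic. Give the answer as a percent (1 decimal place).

F_rel = 91.2%

F_rel = (AUC_test/D_test) / (AUC_ref/D_ref)
      = (1206/100) / (1322/100)
      = 12.06 / 13.22 = 0.9123 = 91.23%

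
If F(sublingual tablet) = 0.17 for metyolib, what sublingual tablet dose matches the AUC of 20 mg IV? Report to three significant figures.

D_sublingual = 118 mg

For equal systemic exposure: F × D_ev = D_iv
D_ev = D_iv / F = 20 / 0.17 = 117.647 mg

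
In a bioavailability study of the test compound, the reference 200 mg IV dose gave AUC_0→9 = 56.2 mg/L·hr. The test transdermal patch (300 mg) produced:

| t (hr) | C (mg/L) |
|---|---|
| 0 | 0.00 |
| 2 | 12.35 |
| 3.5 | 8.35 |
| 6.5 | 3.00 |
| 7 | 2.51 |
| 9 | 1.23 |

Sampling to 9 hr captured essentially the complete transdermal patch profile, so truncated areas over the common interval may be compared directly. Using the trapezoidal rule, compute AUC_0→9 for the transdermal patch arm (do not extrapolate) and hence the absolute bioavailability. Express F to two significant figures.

F = 0.59

Trapezoidal AUC_0→9 (transdermal patch):
  [0→2]: (0.00+12.35)/2 × 2 = 12.35
  [2→3.5]: (12.35+8.35)/2 × 1.5 = 15.525
  [3.5→6.5]: (8.35+3.00)/2 × 3 = 17.025
  [6.5→7]: (3.00+2.51)/2 × 0.5 = 1.3775
  [7→9]: (2.51+1.23)/2 × 2 = 3.74
  Sum = 50.0175 mg/L·hr
F = (AUC_ev/D_ev)/(AUC_iv/D_iv) = (50.0175/300)/(56.2/200) = 0.166725/0.281 = 0.5933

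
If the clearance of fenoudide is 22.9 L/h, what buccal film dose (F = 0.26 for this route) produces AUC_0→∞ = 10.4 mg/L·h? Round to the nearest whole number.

Dose = CL × AUC_0→∞ / F
     = 22.9 × 10.4 / 0.26 = 916 mg

Dose = 916 mg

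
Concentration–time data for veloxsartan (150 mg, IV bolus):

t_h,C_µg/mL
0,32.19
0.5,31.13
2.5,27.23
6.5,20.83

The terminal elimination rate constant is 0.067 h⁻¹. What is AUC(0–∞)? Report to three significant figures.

AUC = 481 µg/mL·h

Trapezoidal AUC_0→6.5:
  [0→0.5]: (32.19+31.13)/2 × 0.5 = 15.83
  [0.5→2.5]: (31.13+27.23)/2 × 2 = 58.36
  [2.5→6.5]: (27.23+20.83)/2 × 4 = 96.12
  Sum = 170.31 µg/mL·h
Extrapolated tail: C_last / k_e = 20.83 / 0.067 = 310.896
AUC_0→∞ = 170.31 + 310.896 = 481.206 µg/mL·h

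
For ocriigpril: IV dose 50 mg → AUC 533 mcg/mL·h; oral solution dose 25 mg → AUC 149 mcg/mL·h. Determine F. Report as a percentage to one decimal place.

F = (AUC_ev / D_ev) / (AUC_iv / D_iv)
  = (149/25) / (533/50)
  = 5.96 / 10.66 = 0.5591
  = 55.91%

F = 55.9%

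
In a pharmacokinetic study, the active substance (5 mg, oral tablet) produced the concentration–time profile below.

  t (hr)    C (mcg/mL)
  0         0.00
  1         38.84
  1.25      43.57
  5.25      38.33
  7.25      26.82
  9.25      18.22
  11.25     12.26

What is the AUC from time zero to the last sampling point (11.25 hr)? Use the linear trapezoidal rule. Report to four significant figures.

Trapezoidal AUC_0→11.25:
  [0→1]: (0.00+38.84)/2 × 1 = 19.42
  [1→1.25]: (38.84+43.57)/2 × 0.25 = 10.30125
  [1.25→5.25]: (43.57+38.33)/2 × 4 = 163.8
  [5.25→7.25]: (38.33+26.82)/2 × 2 = 65.15
  [7.25→9.25]: (26.82+18.22)/2 × 2 = 45.04
  [9.25→11.25]: (18.22+12.26)/2 × 2 = 30.48
  Sum = 334.19125 mcg/mL·hr

AUC = 334.2 mcg/mL·hr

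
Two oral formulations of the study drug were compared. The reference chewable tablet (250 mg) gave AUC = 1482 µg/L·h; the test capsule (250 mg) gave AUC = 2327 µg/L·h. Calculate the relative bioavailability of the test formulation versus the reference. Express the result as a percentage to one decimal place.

F_rel = 157.0%

F_rel = (AUC_test/D_test) / (AUC_ref/D_ref)
      = (2327/250) / (1482/250)
      = 9.308 / 5.928 = 1.5702 = 157.02%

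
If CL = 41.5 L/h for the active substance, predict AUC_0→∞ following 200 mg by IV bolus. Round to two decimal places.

AUC_0→∞ = Dose_iv / CL
        = 200 / 41.5 = 4.81928 mg/L·h

AUC = 4.82 mg/L·h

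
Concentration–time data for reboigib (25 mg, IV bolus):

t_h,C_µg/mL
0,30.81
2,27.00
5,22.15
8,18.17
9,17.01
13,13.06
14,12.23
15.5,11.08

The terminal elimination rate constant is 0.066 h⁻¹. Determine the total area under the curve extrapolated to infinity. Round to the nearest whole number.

AUC = 468 µg/mL·h

Trapezoidal AUC_0→15.5:
  [0→2]: (30.81+27.00)/2 × 2 = 57.81
  [2→5]: (27.00+22.15)/2 × 3 = 73.725
  [5→8]: (22.15+18.17)/2 × 3 = 60.48
  [8→9]: (18.17+17.01)/2 × 1 = 17.59
  [9→13]: (17.01+13.06)/2 × 4 = 60.14
  [13→14]: (13.06+12.23)/2 × 1 = 12.645
  [14→15.5]: (12.23+11.08)/2 × 1.5 = 17.4825
  Sum = 299.8725 µg/mL·h
Extrapolated tail: C_last / k_e = 11.08 / 0.066 = 167.879
AUC_0→∞ = 299.8725 + 167.879 = 467.7515 µg/mL·h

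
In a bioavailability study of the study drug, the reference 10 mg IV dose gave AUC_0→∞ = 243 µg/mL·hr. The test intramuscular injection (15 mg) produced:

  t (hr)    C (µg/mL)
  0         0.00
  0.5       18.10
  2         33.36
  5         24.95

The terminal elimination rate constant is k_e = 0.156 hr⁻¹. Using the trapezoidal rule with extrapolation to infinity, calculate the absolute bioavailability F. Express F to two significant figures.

Trapezoidal AUC_0→5 (intramuscular injection):
  [0→0.5]: (0.00+18.10)/2 × 0.5 = 4.525
  [0.5→2]: (18.10+33.36)/2 × 1.5 = 38.595
  [2→5]: (33.36+24.95)/2 × 3 = 87.465
  Sum = 130.585 µg/mL·hr
Tail: C_last/k_e = 24.95/0.156 = 159.936
AUC_0→∞ (intramuscular injection) = 130.585 + 159.936 = 290.521 µg/mL·hr
F = (AUC_ev/D_ev)/(AUC_iv/D_iv) = (290.521/15)/(243/10) = 19.3681/24.3 = 0.7970

F = 0.80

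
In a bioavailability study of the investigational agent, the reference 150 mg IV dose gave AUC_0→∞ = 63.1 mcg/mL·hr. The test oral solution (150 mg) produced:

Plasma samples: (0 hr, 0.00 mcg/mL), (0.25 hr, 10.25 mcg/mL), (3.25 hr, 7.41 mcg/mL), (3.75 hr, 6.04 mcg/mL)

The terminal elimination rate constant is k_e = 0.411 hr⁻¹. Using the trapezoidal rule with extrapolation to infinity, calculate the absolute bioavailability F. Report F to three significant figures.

Trapezoidal AUC_0→3.75 (oral solution):
  [0→0.25]: (0.00+10.25)/2 × 0.25 = 1.28125
  [0.25→3.25]: (10.25+7.41)/2 × 3 = 26.49
  [3.25→3.75]: (7.41+6.04)/2 × 0.5 = 3.3625
  Sum = 31.13375 mcg/mL·hr
Tail: C_last/k_e = 6.04/0.411 = 14.696
AUC_0→∞ (oral solution) = 31.13375 + 14.696 = 45.82975 mcg/mL·hr
F = (AUC_ev/D_ev)/(AUC_iv/D_iv) = (45.82975/150)/(63.1/150) = 0.305532/0.420667 = 0.7263

F = 0.726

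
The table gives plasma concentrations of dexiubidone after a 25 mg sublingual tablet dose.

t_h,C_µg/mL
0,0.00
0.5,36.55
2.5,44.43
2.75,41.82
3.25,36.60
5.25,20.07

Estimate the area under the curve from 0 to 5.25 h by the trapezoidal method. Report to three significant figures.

Trapezoidal AUC_0→5.25:
  [0→0.5]: (0.00+36.55)/2 × 0.5 = 9.1375
  [0.5→2.5]: (36.55+44.43)/2 × 2 = 80.98
  [2.5→2.75]: (44.43+41.82)/2 × 0.25 = 10.78125
  [2.75→3.25]: (41.82+36.60)/2 × 0.5 = 19.605
  [3.25→5.25]: (36.60+20.07)/2 × 2 = 56.67
  Sum = 177.17375 µg/mL·h

AUC = 177 µg/mL·h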